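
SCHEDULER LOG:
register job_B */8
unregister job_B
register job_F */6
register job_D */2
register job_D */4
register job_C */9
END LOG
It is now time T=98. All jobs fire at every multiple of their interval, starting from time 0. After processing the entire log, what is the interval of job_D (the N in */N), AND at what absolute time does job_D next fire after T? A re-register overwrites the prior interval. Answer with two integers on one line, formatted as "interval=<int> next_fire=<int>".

Answer: interval=4 next_fire=100

Derivation:
Op 1: register job_B */8 -> active={job_B:*/8}
Op 2: unregister job_B -> active={}
Op 3: register job_F */6 -> active={job_F:*/6}
Op 4: register job_D */2 -> active={job_D:*/2, job_F:*/6}
Op 5: register job_D */4 -> active={job_D:*/4, job_F:*/6}
Op 6: register job_C */9 -> active={job_C:*/9, job_D:*/4, job_F:*/6}
Final interval of job_D = 4
Next fire of job_D after T=98: (98//4+1)*4 = 100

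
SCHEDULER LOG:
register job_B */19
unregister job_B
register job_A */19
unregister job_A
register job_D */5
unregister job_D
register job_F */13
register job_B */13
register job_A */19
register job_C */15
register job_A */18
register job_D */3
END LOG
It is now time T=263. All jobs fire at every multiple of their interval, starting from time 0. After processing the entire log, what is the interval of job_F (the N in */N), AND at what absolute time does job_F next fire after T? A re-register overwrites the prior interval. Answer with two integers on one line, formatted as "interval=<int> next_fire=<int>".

Answer: interval=13 next_fire=273

Derivation:
Op 1: register job_B */19 -> active={job_B:*/19}
Op 2: unregister job_B -> active={}
Op 3: register job_A */19 -> active={job_A:*/19}
Op 4: unregister job_A -> active={}
Op 5: register job_D */5 -> active={job_D:*/5}
Op 6: unregister job_D -> active={}
Op 7: register job_F */13 -> active={job_F:*/13}
Op 8: register job_B */13 -> active={job_B:*/13, job_F:*/13}
Op 9: register job_A */19 -> active={job_A:*/19, job_B:*/13, job_F:*/13}
Op 10: register job_C */15 -> active={job_A:*/19, job_B:*/13, job_C:*/15, job_F:*/13}
Op 11: register job_A */18 -> active={job_A:*/18, job_B:*/13, job_C:*/15, job_F:*/13}
Op 12: register job_D */3 -> active={job_A:*/18, job_B:*/13, job_C:*/15, job_D:*/3, job_F:*/13}
Final interval of job_F = 13
Next fire of job_F after T=263: (263//13+1)*13 = 273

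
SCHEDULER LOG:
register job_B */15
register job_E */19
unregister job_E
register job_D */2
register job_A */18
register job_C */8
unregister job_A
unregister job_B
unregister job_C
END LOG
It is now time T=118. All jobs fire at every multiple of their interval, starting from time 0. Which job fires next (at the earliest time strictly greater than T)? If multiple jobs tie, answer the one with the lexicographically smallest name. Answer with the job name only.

Op 1: register job_B */15 -> active={job_B:*/15}
Op 2: register job_E */19 -> active={job_B:*/15, job_E:*/19}
Op 3: unregister job_E -> active={job_B:*/15}
Op 4: register job_D */2 -> active={job_B:*/15, job_D:*/2}
Op 5: register job_A */18 -> active={job_A:*/18, job_B:*/15, job_D:*/2}
Op 6: register job_C */8 -> active={job_A:*/18, job_B:*/15, job_C:*/8, job_D:*/2}
Op 7: unregister job_A -> active={job_B:*/15, job_C:*/8, job_D:*/2}
Op 8: unregister job_B -> active={job_C:*/8, job_D:*/2}
Op 9: unregister job_C -> active={job_D:*/2}
  job_D: interval 2, next fire after T=118 is 120
Earliest = 120, winner (lex tiebreak) = job_D

Answer: job_D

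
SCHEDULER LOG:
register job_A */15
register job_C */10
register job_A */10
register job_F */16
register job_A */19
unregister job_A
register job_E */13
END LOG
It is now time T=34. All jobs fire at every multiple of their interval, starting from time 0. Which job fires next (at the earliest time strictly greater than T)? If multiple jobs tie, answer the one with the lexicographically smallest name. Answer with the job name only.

Answer: job_E

Derivation:
Op 1: register job_A */15 -> active={job_A:*/15}
Op 2: register job_C */10 -> active={job_A:*/15, job_C:*/10}
Op 3: register job_A */10 -> active={job_A:*/10, job_C:*/10}
Op 4: register job_F */16 -> active={job_A:*/10, job_C:*/10, job_F:*/16}
Op 5: register job_A */19 -> active={job_A:*/19, job_C:*/10, job_F:*/16}
Op 6: unregister job_A -> active={job_C:*/10, job_F:*/16}
Op 7: register job_E */13 -> active={job_C:*/10, job_E:*/13, job_F:*/16}
  job_C: interval 10, next fire after T=34 is 40
  job_E: interval 13, next fire after T=34 is 39
  job_F: interval 16, next fire after T=34 is 48
Earliest = 39, winner (lex tiebreak) = job_E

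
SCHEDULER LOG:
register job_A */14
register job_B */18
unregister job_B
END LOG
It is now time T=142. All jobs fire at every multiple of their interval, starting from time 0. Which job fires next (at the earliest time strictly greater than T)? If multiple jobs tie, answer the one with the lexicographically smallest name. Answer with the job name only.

Answer: job_A

Derivation:
Op 1: register job_A */14 -> active={job_A:*/14}
Op 2: register job_B */18 -> active={job_A:*/14, job_B:*/18}
Op 3: unregister job_B -> active={job_A:*/14}
  job_A: interval 14, next fire after T=142 is 154
Earliest = 154, winner (lex tiebreak) = job_A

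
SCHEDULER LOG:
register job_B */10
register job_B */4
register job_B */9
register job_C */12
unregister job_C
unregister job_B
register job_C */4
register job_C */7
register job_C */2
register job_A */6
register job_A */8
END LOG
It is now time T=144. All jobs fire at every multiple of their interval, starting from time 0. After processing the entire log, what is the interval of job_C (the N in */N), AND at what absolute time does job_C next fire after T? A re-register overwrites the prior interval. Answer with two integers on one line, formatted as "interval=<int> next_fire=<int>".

Answer: interval=2 next_fire=146

Derivation:
Op 1: register job_B */10 -> active={job_B:*/10}
Op 2: register job_B */4 -> active={job_B:*/4}
Op 3: register job_B */9 -> active={job_B:*/9}
Op 4: register job_C */12 -> active={job_B:*/9, job_C:*/12}
Op 5: unregister job_C -> active={job_B:*/9}
Op 6: unregister job_B -> active={}
Op 7: register job_C */4 -> active={job_C:*/4}
Op 8: register job_C */7 -> active={job_C:*/7}
Op 9: register job_C */2 -> active={job_C:*/2}
Op 10: register job_A */6 -> active={job_A:*/6, job_C:*/2}
Op 11: register job_A */8 -> active={job_A:*/8, job_C:*/2}
Final interval of job_C = 2
Next fire of job_C after T=144: (144//2+1)*2 = 146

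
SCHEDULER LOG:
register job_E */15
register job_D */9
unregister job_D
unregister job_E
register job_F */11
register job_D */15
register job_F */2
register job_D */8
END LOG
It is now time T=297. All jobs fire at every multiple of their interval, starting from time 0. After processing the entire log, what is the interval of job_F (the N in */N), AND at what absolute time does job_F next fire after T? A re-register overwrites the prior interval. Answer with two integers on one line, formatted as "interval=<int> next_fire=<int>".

Op 1: register job_E */15 -> active={job_E:*/15}
Op 2: register job_D */9 -> active={job_D:*/9, job_E:*/15}
Op 3: unregister job_D -> active={job_E:*/15}
Op 4: unregister job_E -> active={}
Op 5: register job_F */11 -> active={job_F:*/11}
Op 6: register job_D */15 -> active={job_D:*/15, job_F:*/11}
Op 7: register job_F */2 -> active={job_D:*/15, job_F:*/2}
Op 8: register job_D */8 -> active={job_D:*/8, job_F:*/2}
Final interval of job_F = 2
Next fire of job_F after T=297: (297//2+1)*2 = 298

Answer: interval=2 next_fire=298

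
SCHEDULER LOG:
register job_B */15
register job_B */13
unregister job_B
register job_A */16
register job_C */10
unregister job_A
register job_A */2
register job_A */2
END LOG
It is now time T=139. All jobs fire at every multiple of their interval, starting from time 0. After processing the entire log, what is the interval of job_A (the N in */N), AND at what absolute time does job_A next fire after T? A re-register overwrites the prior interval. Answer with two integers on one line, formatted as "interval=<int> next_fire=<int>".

Answer: interval=2 next_fire=140

Derivation:
Op 1: register job_B */15 -> active={job_B:*/15}
Op 2: register job_B */13 -> active={job_B:*/13}
Op 3: unregister job_B -> active={}
Op 4: register job_A */16 -> active={job_A:*/16}
Op 5: register job_C */10 -> active={job_A:*/16, job_C:*/10}
Op 6: unregister job_A -> active={job_C:*/10}
Op 7: register job_A */2 -> active={job_A:*/2, job_C:*/10}
Op 8: register job_A */2 -> active={job_A:*/2, job_C:*/10}
Final interval of job_A = 2
Next fire of job_A after T=139: (139//2+1)*2 = 140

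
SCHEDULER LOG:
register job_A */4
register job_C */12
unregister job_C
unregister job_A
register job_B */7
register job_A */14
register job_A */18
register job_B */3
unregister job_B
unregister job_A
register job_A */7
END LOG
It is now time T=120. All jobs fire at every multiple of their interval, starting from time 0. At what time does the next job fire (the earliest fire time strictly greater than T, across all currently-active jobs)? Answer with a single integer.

Op 1: register job_A */4 -> active={job_A:*/4}
Op 2: register job_C */12 -> active={job_A:*/4, job_C:*/12}
Op 3: unregister job_C -> active={job_A:*/4}
Op 4: unregister job_A -> active={}
Op 5: register job_B */7 -> active={job_B:*/7}
Op 6: register job_A */14 -> active={job_A:*/14, job_B:*/7}
Op 7: register job_A */18 -> active={job_A:*/18, job_B:*/7}
Op 8: register job_B */3 -> active={job_A:*/18, job_B:*/3}
Op 9: unregister job_B -> active={job_A:*/18}
Op 10: unregister job_A -> active={}
Op 11: register job_A */7 -> active={job_A:*/7}
  job_A: interval 7, next fire after T=120 is 126
Earliest fire time = 126 (job job_A)

Answer: 126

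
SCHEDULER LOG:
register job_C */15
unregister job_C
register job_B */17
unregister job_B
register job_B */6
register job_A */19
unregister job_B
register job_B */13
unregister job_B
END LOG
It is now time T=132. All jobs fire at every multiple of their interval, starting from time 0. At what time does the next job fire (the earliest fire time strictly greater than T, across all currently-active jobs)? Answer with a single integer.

Answer: 133

Derivation:
Op 1: register job_C */15 -> active={job_C:*/15}
Op 2: unregister job_C -> active={}
Op 3: register job_B */17 -> active={job_B:*/17}
Op 4: unregister job_B -> active={}
Op 5: register job_B */6 -> active={job_B:*/6}
Op 6: register job_A */19 -> active={job_A:*/19, job_B:*/6}
Op 7: unregister job_B -> active={job_A:*/19}
Op 8: register job_B */13 -> active={job_A:*/19, job_B:*/13}
Op 9: unregister job_B -> active={job_A:*/19}
  job_A: interval 19, next fire after T=132 is 133
Earliest fire time = 133 (job job_A)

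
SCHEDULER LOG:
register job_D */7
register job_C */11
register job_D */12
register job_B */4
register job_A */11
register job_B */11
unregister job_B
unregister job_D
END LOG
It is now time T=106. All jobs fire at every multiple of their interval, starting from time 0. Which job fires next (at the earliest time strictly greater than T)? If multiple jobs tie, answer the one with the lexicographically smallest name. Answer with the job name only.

Op 1: register job_D */7 -> active={job_D:*/7}
Op 2: register job_C */11 -> active={job_C:*/11, job_D:*/7}
Op 3: register job_D */12 -> active={job_C:*/11, job_D:*/12}
Op 4: register job_B */4 -> active={job_B:*/4, job_C:*/11, job_D:*/12}
Op 5: register job_A */11 -> active={job_A:*/11, job_B:*/4, job_C:*/11, job_D:*/12}
Op 6: register job_B */11 -> active={job_A:*/11, job_B:*/11, job_C:*/11, job_D:*/12}
Op 7: unregister job_B -> active={job_A:*/11, job_C:*/11, job_D:*/12}
Op 8: unregister job_D -> active={job_A:*/11, job_C:*/11}
  job_A: interval 11, next fire after T=106 is 110
  job_C: interval 11, next fire after T=106 is 110
Earliest = 110, winner (lex tiebreak) = job_A

Answer: job_A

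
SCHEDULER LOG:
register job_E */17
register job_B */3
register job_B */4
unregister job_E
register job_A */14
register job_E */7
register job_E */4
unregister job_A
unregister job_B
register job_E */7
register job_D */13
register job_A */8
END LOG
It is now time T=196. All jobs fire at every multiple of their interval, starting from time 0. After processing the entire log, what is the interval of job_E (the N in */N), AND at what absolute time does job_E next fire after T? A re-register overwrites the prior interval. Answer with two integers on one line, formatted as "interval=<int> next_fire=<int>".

Op 1: register job_E */17 -> active={job_E:*/17}
Op 2: register job_B */3 -> active={job_B:*/3, job_E:*/17}
Op 3: register job_B */4 -> active={job_B:*/4, job_E:*/17}
Op 4: unregister job_E -> active={job_B:*/4}
Op 5: register job_A */14 -> active={job_A:*/14, job_B:*/4}
Op 6: register job_E */7 -> active={job_A:*/14, job_B:*/4, job_E:*/7}
Op 7: register job_E */4 -> active={job_A:*/14, job_B:*/4, job_E:*/4}
Op 8: unregister job_A -> active={job_B:*/4, job_E:*/4}
Op 9: unregister job_B -> active={job_E:*/4}
Op 10: register job_E */7 -> active={job_E:*/7}
Op 11: register job_D */13 -> active={job_D:*/13, job_E:*/7}
Op 12: register job_A */8 -> active={job_A:*/8, job_D:*/13, job_E:*/7}
Final interval of job_E = 7
Next fire of job_E after T=196: (196//7+1)*7 = 203

Answer: interval=7 next_fire=203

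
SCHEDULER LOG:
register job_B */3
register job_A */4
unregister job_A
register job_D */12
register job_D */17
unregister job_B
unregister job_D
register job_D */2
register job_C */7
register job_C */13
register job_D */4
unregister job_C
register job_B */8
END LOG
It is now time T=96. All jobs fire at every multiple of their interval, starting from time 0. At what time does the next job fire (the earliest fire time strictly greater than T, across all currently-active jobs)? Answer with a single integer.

Answer: 100

Derivation:
Op 1: register job_B */3 -> active={job_B:*/3}
Op 2: register job_A */4 -> active={job_A:*/4, job_B:*/3}
Op 3: unregister job_A -> active={job_B:*/3}
Op 4: register job_D */12 -> active={job_B:*/3, job_D:*/12}
Op 5: register job_D */17 -> active={job_B:*/3, job_D:*/17}
Op 6: unregister job_B -> active={job_D:*/17}
Op 7: unregister job_D -> active={}
Op 8: register job_D */2 -> active={job_D:*/2}
Op 9: register job_C */7 -> active={job_C:*/7, job_D:*/2}
Op 10: register job_C */13 -> active={job_C:*/13, job_D:*/2}
Op 11: register job_D */4 -> active={job_C:*/13, job_D:*/4}
Op 12: unregister job_C -> active={job_D:*/4}
Op 13: register job_B */8 -> active={job_B:*/8, job_D:*/4}
  job_B: interval 8, next fire after T=96 is 104
  job_D: interval 4, next fire after T=96 is 100
Earliest fire time = 100 (job job_D)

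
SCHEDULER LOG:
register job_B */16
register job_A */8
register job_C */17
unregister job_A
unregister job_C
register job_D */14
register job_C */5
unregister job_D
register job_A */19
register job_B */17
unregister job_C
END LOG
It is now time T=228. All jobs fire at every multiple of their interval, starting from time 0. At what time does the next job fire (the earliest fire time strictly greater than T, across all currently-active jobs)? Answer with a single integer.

Answer: 238

Derivation:
Op 1: register job_B */16 -> active={job_B:*/16}
Op 2: register job_A */8 -> active={job_A:*/8, job_B:*/16}
Op 3: register job_C */17 -> active={job_A:*/8, job_B:*/16, job_C:*/17}
Op 4: unregister job_A -> active={job_B:*/16, job_C:*/17}
Op 5: unregister job_C -> active={job_B:*/16}
Op 6: register job_D */14 -> active={job_B:*/16, job_D:*/14}
Op 7: register job_C */5 -> active={job_B:*/16, job_C:*/5, job_D:*/14}
Op 8: unregister job_D -> active={job_B:*/16, job_C:*/5}
Op 9: register job_A */19 -> active={job_A:*/19, job_B:*/16, job_C:*/5}
Op 10: register job_B */17 -> active={job_A:*/19, job_B:*/17, job_C:*/5}
Op 11: unregister job_C -> active={job_A:*/19, job_B:*/17}
  job_A: interval 19, next fire after T=228 is 247
  job_B: interval 17, next fire after T=228 is 238
Earliest fire time = 238 (job job_B)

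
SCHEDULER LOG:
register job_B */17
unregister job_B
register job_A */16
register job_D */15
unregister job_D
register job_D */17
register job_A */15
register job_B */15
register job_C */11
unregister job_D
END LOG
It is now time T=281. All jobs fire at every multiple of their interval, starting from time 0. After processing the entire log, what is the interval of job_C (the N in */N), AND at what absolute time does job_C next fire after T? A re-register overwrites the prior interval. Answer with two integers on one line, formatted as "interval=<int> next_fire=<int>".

Answer: interval=11 next_fire=286

Derivation:
Op 1: register job_B */17 -> active={job_B:*/17}
Op 2: unregister job_B -> active={}
Op 3: register job_A */16 -> active={job_A:*/16}
Op 4: register job_D */15 -> active={job_A:*/16, job_D:*/15}
Op 5: unregister job_D -> active={job_A:*/16}
Op 6: register job_D */17 -> active={job_A:*/16, job_D:*/17}
Op 7: register job_A */15 -> active={job_A:*/15, job_D:*/17}
Op 8: register job_B */15 -> active={job_A:*/15, job_B:*/15, job_D:*/17}
Op 9: register job_C */11 -> active={job_A:*/15, job_B:*/15, job_C:*/11, job_D:*/17}
Op 10: unregister job_D -> active={job_A:*/15, job_B:*/15, job_C:*/11}
Final interval of job_C = 11
Next fire of job_C after T=281: (281//11+1)*11 = 286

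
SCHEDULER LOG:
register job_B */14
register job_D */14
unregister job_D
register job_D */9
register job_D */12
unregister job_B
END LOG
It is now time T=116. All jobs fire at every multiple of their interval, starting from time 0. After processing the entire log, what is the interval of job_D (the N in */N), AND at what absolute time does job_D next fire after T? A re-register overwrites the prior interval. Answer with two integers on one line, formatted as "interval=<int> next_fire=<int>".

Answer: interval=12 next_fire=120

Derivation:
Op 1: register job_B */14 -> active={job_B:*/14}
Op 2: register job_D */14 -> active={job_B:*/14, job_D:*/14}
Op 3: unregister job_D -> active={job_B:*/14}
Op 4: register job_D */9 -> active={job_B:*/14, job_D:*/9}
Op 5: register job_D */12 -> active={job_B:*/14, job_D:*/12}
Op 6: unregister job_B -> active={job_D:*/12}
Final interval of job_D = 12
Next fire of job_D after T=116: (116//12+1)*12 = 120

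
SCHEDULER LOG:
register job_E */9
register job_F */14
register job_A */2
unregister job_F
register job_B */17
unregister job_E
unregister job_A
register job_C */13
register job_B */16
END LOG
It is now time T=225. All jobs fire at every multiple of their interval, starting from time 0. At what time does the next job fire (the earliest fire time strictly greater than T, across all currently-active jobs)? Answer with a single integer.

Answer: 234

Derivation:
Op 1: register job_E */9 -> active={job_E:*/9}
Op 2: register job_F */14 -> active={job_E:*/9, job_F:*/14}
Op 3: register job_A */2 -> active={job_A:*/2, job_E:*/9, job_F:*/14}
Op 4: unregister job_F -> active={job_A:*/2, job_E:*/9}
Op 5: register job_B */17 -> active={job_A:*/2, job_B:*/17, job_E:*/9}
Op 6: unregister job_E -> active={job_A:*/2, job_B:*/17}
Op 7: unregister job_A -> active={job_B:*/17}
Op 8: register job_C */13 -> active={job_B:*/17, job_C:*/13}
Op 9: register job_B */16 -> active={job_B:*/16, job_C:*/13}
  job_B: interval 16, next fire after T=225 is 240
  job_C: interval 13, next fire after T=225 is 234
Earliest fire time = 234 (job job_C)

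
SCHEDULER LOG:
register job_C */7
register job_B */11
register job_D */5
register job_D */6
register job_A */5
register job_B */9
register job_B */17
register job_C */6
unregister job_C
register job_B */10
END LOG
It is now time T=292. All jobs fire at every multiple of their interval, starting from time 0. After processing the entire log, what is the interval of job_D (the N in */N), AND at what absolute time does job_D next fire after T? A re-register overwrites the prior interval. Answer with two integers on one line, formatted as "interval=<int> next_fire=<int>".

Op 1: register job_C */7 -> active={job_C:*/7}
Op 2: register job_B */11 -> active={job_B:*/11, job_C:*/7}
Op 3: register job_D */5 -> active={job_B:*/11, job_C:*/7, job_D:*/5}
Op 4: register job_D */6 -> active={job_B:*/11, job_C:*/7, job_D:*/6}
Op 5: register job_A */5 -> active={job_A:*/5, job_B:*/11, job_C:*/7, job_D:*/6}
Op 6: register job_B */9 -> active={job_A:*/5, job_B:*/9, job_C:*/7, job_D:*/6}
Op 7: register job_B */17 -> active={job_A:*/5, job_B:*/17, job_C:*/7, job_D:*/6}
Op 8: register job_C */6 -> active={job_A:*/5, job_B:*/17, job_C:*/6, job_D:*/6}
Op 9: unregister job_C -> active={job_A:*/5, job_B:*/17, job_D:*/6}
Op 10: register job_B */10 -> active={job_A:*/5, job_B:*/10, job_D:*/6}
Final interval of job_D = 6
Next fire of job_D after T=292: (292//6+1)*6 = 294

Answer: interval=6 next_fire=294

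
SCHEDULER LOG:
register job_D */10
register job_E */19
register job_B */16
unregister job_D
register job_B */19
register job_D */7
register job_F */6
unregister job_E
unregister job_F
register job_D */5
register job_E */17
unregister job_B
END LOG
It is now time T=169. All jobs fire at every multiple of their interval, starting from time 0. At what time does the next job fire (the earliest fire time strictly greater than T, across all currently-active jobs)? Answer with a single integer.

Answer: 170

Derivation:
Op 1: register job_D */10 -> active={job_D:*/10}
Op 2: register job_E */19 -> active={job_D:*/10, job_E:*/19}
Op 3: register job_B */16 -> active={job_B:*/16, job_D:*/10, job_E:*/19}
Op 4: unregister job_D -> active={job_B:*/16, job_E:*/19}
Op 5: register job_B */19 -> active={job_B:*/19, job_E:*/19}
Op 6: register job_D */7 -> active={job_B:*/19, job_D:*/7, job_E:*/19}
Op 7: register job_F */6 -> active={job_B:*/19, job_D:*/7, job_E:*/19, job_F:*/6}
Op 8: unregister job_E -> active={job_B:*/19, job_D:*/7, job_F:*/6}
Op 9: unregister job_F -> active={job_B:*/19, job_D:*/7}
Op 10: register job_D */5 -> active={job_B:*/19, job_D:*/5}
Op 11: register job_E */17 -> active={job_B:*/19, job_D:*/5, job_E:*/17}
Op 12: unregister job_B -> active={job_D:*/5, job_E:*/17}
  job_D: interval 5, next fire after T=169 is 170
  job_E: interval 17, next fire after T=169 is 170
Earliest fire time = 170 (job job_D)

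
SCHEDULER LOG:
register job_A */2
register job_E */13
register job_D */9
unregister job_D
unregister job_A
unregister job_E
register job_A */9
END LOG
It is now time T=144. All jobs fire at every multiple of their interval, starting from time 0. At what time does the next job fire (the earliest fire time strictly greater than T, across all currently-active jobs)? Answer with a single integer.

Answer: 153

Derivation:
Op 1: register job_A */2 -> active={job_A:*/2}
Op 2: register job_E */13 -> active={job_A:*/2, job_E:*/13}
Op 3: register job_D */9 -> active={job_A:*/2, job_D:*/9, job_E:*/13}
Op 4: unregister job_D -> active={job_A:*/2, job_E:*/13}
Op 5: unregister job_A -> active={job_E:*/13}
Op 6: unregister job_E -> active={}
Op 7: register job_A */9 -> active={job_A:*/9}
  job_A: interval 9, next fire after T=144 is 153
Earliest fire time = 153 (job job_A)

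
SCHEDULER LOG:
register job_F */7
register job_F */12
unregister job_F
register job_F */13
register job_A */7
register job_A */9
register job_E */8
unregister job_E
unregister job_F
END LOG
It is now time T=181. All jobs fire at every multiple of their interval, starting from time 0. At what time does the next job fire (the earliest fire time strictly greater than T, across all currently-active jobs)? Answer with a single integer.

Op 1: register job_F */7 -> active={job_F:*/7}
Op 2: register job_F */12 -> active={job_F:*/12}
Op 3: unregister job_F -> active={}
Op 4: register job_F */13 -> active={job_F:*/13}
Op 5: register job_A */7 -> active={job_A:*/7, job_F:*/13}
Op 6: register job_A */9 -> active={job_A:*/9, job_F:*/13}
Op 7: register job_E */8 -> active={job_A:*/9, job_E:*/8, job_F:*/13}
Op 8: unregister job_E -> active={job_A:*/9, job_F:*/13}
Op 9: unregister job_F -> active={job_A:*/9}
  job_A: interval 9, next fire after T=181 is 189
Earliest fire time = 189 (job job_A)

Answer: 189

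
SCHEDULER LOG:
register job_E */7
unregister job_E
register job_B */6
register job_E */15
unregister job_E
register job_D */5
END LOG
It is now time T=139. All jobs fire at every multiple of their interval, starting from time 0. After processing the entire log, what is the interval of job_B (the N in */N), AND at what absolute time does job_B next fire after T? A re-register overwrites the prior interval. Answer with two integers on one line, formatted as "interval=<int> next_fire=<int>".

Op 1: register job_E */7 -> active={job_E:*/7}
Op 2: unregister job_E -> active={}
Op 3: register job_B */6 -> active={job_B:*/6}
Op 4: register job_E */15 -> active={job_B:*/6, job_E:*/15}
Op 5: unregister job_E -> active={job_B:*/6}
Op 6: register job_D */5 -> active={job_B:*/6, job_D:*/5}
Final interval of job_B = 6
Next fire of job_B after T=139: (139//6+1)*6 = 144

Answer: interval=6 next_fire=144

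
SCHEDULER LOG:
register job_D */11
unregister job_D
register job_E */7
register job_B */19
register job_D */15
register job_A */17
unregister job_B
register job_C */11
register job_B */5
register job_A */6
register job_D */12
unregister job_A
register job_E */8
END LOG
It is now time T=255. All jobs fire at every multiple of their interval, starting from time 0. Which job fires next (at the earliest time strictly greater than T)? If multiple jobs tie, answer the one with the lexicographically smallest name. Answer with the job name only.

Op 1: register job_D */11 -> active={job_D:*/11}
Op 2: unregister job_D -> active={}
Op 3: register job_E */7 -> active={job_E:*/7}
Op 4: register job_B */19 -> active={job_B:*/19, job_E:*/7}
Op 5: register job_D */15 -> active={job_B:*/19, job_D:*/15, job_E:*/7}
Op 6: register job_A */17 -> active={job_A:*/17, job_B:*/19, job_D:*/15, job_E:*/7}
Op 7: unregister job_B -> active={job_A:*/17, job_D:*/15, job_E:*/7}
Op 8: register job_C */11 -> active={job_A:*/17, job_C:*/11, job_D:*/15, job_E:*/7}
Op 9: register job_B */5 -> active={job_A:*/17, job_B:*/5, job_C:*/11, job_D:*/15, job_E:*/7}
Op 10: register job_A */6 -> active={job_A:*/6, job_B:*/5, job_C:*/11, job_D:*/15, job_E:*/7}
Op 11: register job_D */12 -> active={job_A:*/6, job_B:*/5, job_C:*/11, job_D:*/12, job_E:*/7}
Op 12: unregister job_A -> active={job_B:*/5, job_C:*/11, job_D:*/12, job_E:*/7}
Op 13: register job_E */8 -> active={job_B:*/5, job_C:*/11, job_D:*/12, job_E:*/8}
  job_B: interval 5, next fire after T=255 is 260
  job_C: interval 11, next fire after T=255 is 264
  job_D: interval 12, next fire after T=255 is 264
  job_E: interval 8, next fire after T=255 is 256
Earliest = 256, winner (lex tiebreak) = job_E

Answer: job_E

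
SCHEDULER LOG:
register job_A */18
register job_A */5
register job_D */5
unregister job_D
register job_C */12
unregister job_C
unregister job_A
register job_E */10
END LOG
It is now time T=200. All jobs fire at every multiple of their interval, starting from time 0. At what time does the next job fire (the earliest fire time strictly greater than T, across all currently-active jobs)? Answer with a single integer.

Answer: 210

Derivation:
Op 1: register job_A */18 -> active={job_A:*/18}
Op 2: register job_A */5 -> active={job_A:*/5}
Op 3: register job_D */5 -> active={job_A:*/5, job_D:*/5}
Op 4: unregister job_D -> active={job_A:*/5}
Op 5: register job_C */12 -> active={job_A:*/5, job_C:*/12}
Op 6: unregister job_C -> active={job_A:*/5}
Op 7: unregister job_A -> active={}
Op 8: register job_E */10 -> active={job_E:*/10}
  job_E: interval 10, next fire after T=200 is 210
Earliest fire time = 210 (job job_E)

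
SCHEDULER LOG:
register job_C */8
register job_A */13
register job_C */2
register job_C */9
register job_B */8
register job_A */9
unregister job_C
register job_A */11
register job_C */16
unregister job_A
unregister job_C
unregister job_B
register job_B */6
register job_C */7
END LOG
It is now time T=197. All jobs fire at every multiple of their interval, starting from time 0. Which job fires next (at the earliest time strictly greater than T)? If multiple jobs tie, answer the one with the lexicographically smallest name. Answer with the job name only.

Answer: job_B

Derivation:
Op 1: register job_C */8 -> active={job_C:*/8}
Op 2: register job_A */13 -> active={job_A:*/13, job_C:*/8}
Op 3: register job_C */2 -> active={job_A:*/13, job_C:*/2}
Op 4: register job_C */9 -> active={job_A:*/13, job_C:*/9}
Op 5: register job_B */8 -> active={job_A:*/13, job_B:*/8, job_C:*/9}
Op 6: register job_A */9 -> active={job_A:*/9, job_B:*/8, job_C:*/9}
Op 7: unregister job_C -> active={job_A:*/9, job_B:*/8}
Op 8: register job_A */11 -> active={job_A:*/11, job_B:*/8}
Op 9: register job_C */16 -> active={job_A:*/11, job_B:*/8, job_C:*/16}
Op 10: unregister job_A -> active={job_B:*/8, job_C:*/16}
Op 11: unregister job_C -> active={job_B:*/8}
Op 12: unregister job_B -> active={}
Op 13: register job_B */6 -> active={job_B:*/6}
Op 14: register job_C */7 -> active={job_B:*/6, job_C:*/7}
  job_B: interval 6, next fire after T=197 is 198
  job_C: interval 7, next fire after T=197 is 203
Earliest = 198, winner (lex tiebreak) = job_B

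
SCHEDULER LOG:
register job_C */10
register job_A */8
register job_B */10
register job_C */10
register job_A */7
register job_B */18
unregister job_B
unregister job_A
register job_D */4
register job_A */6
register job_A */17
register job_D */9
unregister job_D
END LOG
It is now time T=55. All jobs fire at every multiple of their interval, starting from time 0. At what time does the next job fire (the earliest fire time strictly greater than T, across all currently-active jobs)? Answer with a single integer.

Op 1: register job_C */10 -> active={job_C:*/10}
Op 2: register job_A */8 -> active={job_A:*/8, job_C:*/10}
Op 3: register job_B */10 -> active={job_A:*/8, job_B:*/10, job_C:*/10}
Op 4: register job_C */10 -> active={job_A:*/8, job_B:*/10, job_C:*/10}
Op 5: register job_A */7 -> active={job_A:*/7, job_B:*/10, job_C:*/10}
Op 6: register job_B */18 -> active={job_A:*/7, job_B:*/18, job_C:*/10}
Op 7: unregister job_B -> active={job_A:*/7, job_C:*/10}
Op 8: unregister job_A -> active={job_C:*/10}
Op 9: register job_D */4 -> active={job_C:*/10, job_D:*/4}
Op 10: register job_A */6 -> active={job_A:*/6, job_C:*/10, job_D:*/4}
Op 11: register job_A */17 -> active={job_A:*/17, job_C:*/10, job_D:*/4}
Op 12: register job_D */9 -> active={job_A:*/17, job_C:*/10, job_D:*/9}
Op 13: unregister job_D -> active={job_A:*/17, job_C:*/10}
  job_A: interval 17, next fire after T=55 is 68
  job_C: interval 10, next fire after T=55 is 60
Earliest fire time = 60 (job job_C)

Answer: 60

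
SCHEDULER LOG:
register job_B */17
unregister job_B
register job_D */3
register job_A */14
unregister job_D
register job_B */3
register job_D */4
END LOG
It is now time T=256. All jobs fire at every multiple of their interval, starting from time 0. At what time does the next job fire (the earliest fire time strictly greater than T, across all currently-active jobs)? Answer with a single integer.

Answer: 258

Derivation:
Op 1: register job_B */17 -> active={job_B:*/17}
Op 2: unregister job_B -> active={}
Op 3: register job_D */3 -> active={job_D:*/3}
Op 4: register job_A */14 -> active={job_A:*/14, job_D:*/3}
Op 5: unregister job_D -> active={job_A:*/14}
Op 6: register job_B */3 -> active={job_A:*/14, job_B:*/3}
Op 7: register job_D */4 -> active={job_A:*/14, job_B:*/3, job_D:*/4}
  job_A: interval 14, next fire after T=256 is 266
  job_B: interval 3, next fire after T=256 is 258
  job_D: interval 4, next fire after T=256 is 260
Earliest fire time = 258 (job job_B)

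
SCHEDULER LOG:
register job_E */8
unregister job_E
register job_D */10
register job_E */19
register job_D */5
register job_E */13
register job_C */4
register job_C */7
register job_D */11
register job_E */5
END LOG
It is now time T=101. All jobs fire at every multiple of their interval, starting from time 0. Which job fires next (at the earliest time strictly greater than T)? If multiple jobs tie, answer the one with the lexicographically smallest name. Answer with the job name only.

Answer: job_C

Derivation:
Op 1: register job_E */8 -> active={job_E:*/8}
Op 2: unregister job_E -> active={}
Op 3: register job_D */10 -> active={job_D:*/10}
Op 4: register job_E */19 -> active={job_D:*/10, job_E:*/19}
Op 5: register job_D */5 -> active={job_D:*/5, job_E:*/19}
Op 6: register job_E */13 -> active={job_D:*/5, job_E:*/13}
Op 7: register job_C */4 -> active={job_C:*/4, job_D:*/5, job_E:*/13}
Op 8: register job_C */7 -> active={job_C:*/7, job_D:*/5, job_E:*/13}
Op 9: register job_D */11 -> active={job_C:*/7, job_D:*/11, job_E:*/13}
Op 10: register job_E */5 -> active={job_C:*/7, job_D:*/11, job_E:*/5}
  job_C: interval 7, next fire after T=101 is 105
  job_D: interval 11, next fire after T=101 is 110
  job_E: interval 5, next fire after T=101 is 105
Earliest = 105, winner (lex tiebreak) = job_C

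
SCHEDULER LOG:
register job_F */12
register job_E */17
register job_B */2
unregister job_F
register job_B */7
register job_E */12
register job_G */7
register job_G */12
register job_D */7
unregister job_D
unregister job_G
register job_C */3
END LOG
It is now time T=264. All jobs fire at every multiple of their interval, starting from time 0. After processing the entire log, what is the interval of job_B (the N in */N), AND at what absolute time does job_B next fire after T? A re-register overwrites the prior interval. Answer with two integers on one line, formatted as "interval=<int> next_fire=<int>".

Op 1: register job_F */12 -> active={job_F:*/12}
Op 2: register job_E */17 -> active={job_E:*/17, job_F:*/12}
Op 3: register job_B */2 -> active={job_B:*/2, job_E:*/17, job_F:*/12}
Op 4: unregister job_F -> active={job_B:*/2, job_E:*/17}
Op 5: register job_B */7 -> active={job_B:*/7, job_E:*/17}
Op 6: register job_E */12 -> active={job_B:*/7, job_E:*/12}
Op 7: register job_G */7 -> active={job_B:*/7, job_E:*/12, job_G:*/7}
Op 8: register job_G */12 -> active={job_B:*/7, job_E:*/12, job_G:*/12}
Op 9: register job_D */7 -> active={job_B:*/7, job_D:*/7, job_E:*/12, job_G:*/12}
Op 10: unregister job_D -> active={job_B:*/7, job_E:*/12, job_G:*/12}
Op 11: unregister job_G -> active={job_B:*/7, job_E:*/12}
Op 12: register job_C */3 -> active={job_B:*/7, job_C:*/3, job_E:*/12}
Final interval of job_B = 7
Next fire of job_B after T=264: (264//7+1)*7 = 266

Answer: interval=7 next_fire=266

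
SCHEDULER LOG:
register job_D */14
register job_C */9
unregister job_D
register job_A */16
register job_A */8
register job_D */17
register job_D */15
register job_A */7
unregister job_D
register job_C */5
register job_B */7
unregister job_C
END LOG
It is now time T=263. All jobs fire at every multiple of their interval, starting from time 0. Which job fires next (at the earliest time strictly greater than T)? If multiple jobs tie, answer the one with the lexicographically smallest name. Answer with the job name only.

Answer: job_A

Derivation:
Op 1: register job_D */14 -> active={job_D:*/14}
Op 2: register job_C */9 -> active={job_C:*/9, job_D:*/14}
Op 3: unregister job_D -> active={job_C:*/9}
Op 4: register job_A */16 -> active={job_A:*/16, job_C:*/9}
Op 5: register job_A */8 -> active={job_A:*/8, job_C:*/9}
Op 6: register job_D */17 -> active={job_A:*/8, job_C:*/9, job_D:*/17}
Op 7: register job_D */15 -> active={job_A:*/8, job_C:*/9, job_D:*/15}
Op 8: register job_A */7 -> active={job_A:*/7, job_C:*/9, job_D:*/15}
Op 9: unregister job_D -> active={job_A:*/7, job_C:*/9}
Op 10: register job_C */5 -> active={job_A:*/7, job_C:*/5}
Op 11: register job_B */7 -> active={job_A:*/7, job_B:*/7, job_C:*/5}
Op 12: unregister job_C -> active={job_A:*/7, job_B:*/7}
  job_A: interval 7, next fire after T=263 is 266
  job_B: interval 7, next fire after T=263 is 266
Earliest = 266, winner (lex tiebreak) = job_A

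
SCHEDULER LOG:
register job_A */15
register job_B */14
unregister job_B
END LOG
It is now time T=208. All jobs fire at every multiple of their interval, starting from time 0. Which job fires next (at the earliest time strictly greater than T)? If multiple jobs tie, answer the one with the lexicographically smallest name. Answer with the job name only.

Op 1: register job_A */15 -> active={job_A:*/15}
Op 2: register job_B */14 -> active={job_A:*/15, job_B:*/14}
Op 3: unregister job_B -> active={job_A:*/15}
  job_A: interval 15, next fire after T=208 is 210
Earliest = 210, winner (lex tiebreak) = job_A

Answer: job_A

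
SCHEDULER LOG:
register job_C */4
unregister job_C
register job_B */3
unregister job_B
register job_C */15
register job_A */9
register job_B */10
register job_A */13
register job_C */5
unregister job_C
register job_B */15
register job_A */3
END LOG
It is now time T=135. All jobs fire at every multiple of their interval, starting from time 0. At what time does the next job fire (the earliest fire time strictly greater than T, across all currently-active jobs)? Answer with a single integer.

Op 1: register job_C */4 -> active={job_C:*/4}
Op 2: unregister job_C -> active={}
Op 3: register job_B */3 -> active={job_B:*/3}
Op 4: unregister job_B -> active={}
Op 5: register job_C */15 -> active={job_C:*/15}
Op 6: register job_A */9 -> active={job_A:*/9, job_C:*/15}
Op 7: register job_B */10 -> active={job_A:*/9, job_B:*/10, job_C:*/15}
Op 8: register job_A */13 -> active={job_A:*/13, job_B:*/10, job_C:*/15}
Op 9: register job_C */5 -> active={job_A:*/13, job_B:*/10, job_C:*/5}
Op 10: unregister job_C -> active={job_A:*/13, job_B:*/10}
Op 11: register job_B */15 -> active={job_A:*/13, job_B:*/15}
Op 12: register job_A */3 -> active={job_A:*/3, job_B:*/15}
  job_A: interval 3, next fire after T=135 is 138
  job_B: interval 15, next fire after T=135 is 150
Earliest fire time = 138 (job job_A)

Answer: 138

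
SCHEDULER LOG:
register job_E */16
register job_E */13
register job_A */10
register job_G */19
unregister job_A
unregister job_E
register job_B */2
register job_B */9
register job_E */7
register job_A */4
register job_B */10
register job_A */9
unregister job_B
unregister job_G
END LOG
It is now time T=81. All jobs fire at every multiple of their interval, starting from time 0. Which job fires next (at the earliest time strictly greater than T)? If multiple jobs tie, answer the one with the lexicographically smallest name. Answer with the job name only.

Op 1: register job_E */16 -> active={job_E:*/16}
Op 2: register job_E */13 -> active={job_E:*/13}
Op 3: register job_A */10 -> active={job_A:*/10, job_E:*/13}
Op 4: register job_G */19 -> active={job_A:*/10, job_E:*/13, job_G:*/19}
Op 5: unregister job_A -> active={job_E:*/13, job_G:*/19}
Op 6: unregister job_E -> active={job_G:*/19}
Op 7: register job_B */2 -> active={job_B:*/2, job_G:*/19}
Op 8: register job_B */9 -> active={job_B:*/9, job_G:*/19}
Op 9: register job_E */7 -> active={job_B:*/9, job_E:*/7, job_G:*/19}
Op 10: register job_A */4 -> active={job_A:*/4, job_B:*/9, job_E:*/7, job_G:*/19}
Op 11: register job_B */10 -> active={job_A:*/4, job_B:*/10, job_E:*/7, job_G:*/19}
Op 12: register job_A */9 -> active={job_A:*/9, job_B:*/10, job_E:*/7, job_G:*/19}
Op 13: unregister job_B -> active={job_A:*/9, job_E:*/7, job_G:*/19}
Op 14: unregister job_G -> active={job_A:*/9, job_E:*/7}
  job_A: interval 9, next fire after T=81 is 90
  job_E: interval 7, next fire after T=81 is 84
Earliest = 84, winner (lex tiebreak) = job_E

Answer: job_E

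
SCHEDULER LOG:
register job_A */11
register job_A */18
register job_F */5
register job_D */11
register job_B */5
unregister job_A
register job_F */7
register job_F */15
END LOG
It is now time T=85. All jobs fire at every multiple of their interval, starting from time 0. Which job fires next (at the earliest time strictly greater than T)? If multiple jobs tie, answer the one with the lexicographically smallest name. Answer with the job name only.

Op 1: register job_A */11 -> active={job_A:*/11}
Op 2: register job_A */18 -> active={job_A:*/18}
Op 3: register job_F */5 -> active={job_A:*/18, job_F:*/5}
Op 4: register job_D */11 -> active={job_A:*/18, job_D:*/11, job_F:*/5}
Op 5: register job_B */5 -> active={job_A:*/18, job_B:*/5, job_D:*/11, job_F:*/5}
Op 6: unregister job_A -> active={job_B:*/5, job_D:*/11, job_F:*/5}
Op 7: register job_F */7 -> active={job_B:*/5, job_D:*/11, job_F:*/7}
Op 8: register job_F */15 -> active={job_B:*/5, job_D:*/11, job_F:*/15}
  job_B: interval 5, next fire after T=85 is 90
  job_D: interval 11, next fire after T=85 is 88
  job_F: interval 15, next fire after T=85 is 90
Earliest = 88, winner (lex tiebreak) = job_D

Answer: job_D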